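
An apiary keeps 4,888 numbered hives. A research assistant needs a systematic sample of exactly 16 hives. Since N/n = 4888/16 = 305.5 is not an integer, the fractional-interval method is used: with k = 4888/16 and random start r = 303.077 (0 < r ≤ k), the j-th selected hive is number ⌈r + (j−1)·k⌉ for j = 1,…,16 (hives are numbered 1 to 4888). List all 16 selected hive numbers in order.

j=1: r + 0k = 303.077 → ⌈·⌉ = 304
j=2: r + 1k = 608.577 → ⌈·⌉ = 609
j=3: r + 2k = 914.077 → ⌈·⌉ = 915
j=4: r + 3k = 1219.577 → ⌈·⌉ = 1220
j=5: r + 4k = 1525.077 → ⌈·⌉ = 1526
j=6: r + 5k = 1830.577 → ⌈·⌉ = 1831
j=7: r + 6k = 2136.077 → ⌈·⌉ = 2137
j=8: r + 7k = 2441.577 → ⌈·⌉ = 2442
j=9: r + 8k = 2747.077 → ⌈·⌉ = 2748
j=10: r + 9k = 3052.577 → ⌈·⌉ = 3053
j=11: r + 10k = 3358.077 → ⌈·⌉ = 3359
j=12: r + 11k = 3663.577 → ⌈·⌉ = 3664
j=13: r + 12k = 3969.077 → ⌈·⌉ = 3970
j=14: r + 13k = 4274.577 → ⌈·⌉ = 4275
j=15: r + 14k = 4580.077 → ⌈·⌉ = 4581
j=16: r + 15k = 4885.577 → ⌈·⌉ = 4886

304, 609, 915, 1220, 1526, 1831, 2137, 2442, 2748, 3053, 3359, 3664, 3970, 4275, 4581, 4886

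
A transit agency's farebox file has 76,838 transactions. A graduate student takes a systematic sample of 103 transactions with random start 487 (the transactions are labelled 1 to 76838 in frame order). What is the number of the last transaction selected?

76579

k = 76838/103 = 746
103rd selection = r + (103−1)·k = 487 + 102×746 = 487 + 76092 = 76579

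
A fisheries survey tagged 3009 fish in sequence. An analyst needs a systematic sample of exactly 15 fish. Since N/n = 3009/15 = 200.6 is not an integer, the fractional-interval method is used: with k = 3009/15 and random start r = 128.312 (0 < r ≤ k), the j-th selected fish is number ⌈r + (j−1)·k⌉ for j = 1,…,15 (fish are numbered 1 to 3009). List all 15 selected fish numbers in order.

j=1: r + 0k = 128.312 → ⌈·⌉ = 129
j=2: r + 1k = 328.912 → ⌈·⌉ = 329
j=3: r + 2k = 529.512 → ⌈·⌉ = 530
j=4: r + 3k = 730.112 → ⌈·⌉ = 731
j=5: r + 4k = 930.712 → ⌈·⌉ = 931
j=6: r + 5k = 1131.312 → ⌈·⌉ = 1132
j=7: r + 6k = 1331.912 → ⌈·⌉ = 1332
j=8: r + 7k = 1532.512 → ⌈·⌉ = 1533
j=9: r + 8k = 1733.112 → ⌈·⌉ = 1734
j=10: r + 9k = 1933.712 → ⌈·⌉ = 1934
j=11: r + 10k = 2134.312 → ⌈·⌉ = 2135
j=12: r + 11k = 2334.912 → ⌈·⌉ = 2335
j=13: r + 12k = 2535.512 → ⌈·⌉ = 2536
j=14: r + 13k = 2736.112 → ⌈·⌉ = 2737
j=15: r + 14k = 2936.712 → ⌈·⌉ = 2937

129, 329, 530, 731, 931, 1132, 1332, 1533, 1734, 1934, 2135, 2335, 2536, 2737, 2937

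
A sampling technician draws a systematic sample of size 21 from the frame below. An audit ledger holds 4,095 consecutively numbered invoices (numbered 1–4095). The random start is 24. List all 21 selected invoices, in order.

k = N/n = 4095/21 = 195
invoice 1: 24
invoice 2: 24 + 195 = 219
invoice 3: 219 + 195 = 414
invoice 4: 414 + 195 = 609
invoice 5: 609 + 195 = 804
invoice 6: 804 + 195 = 999
invoice 7: 999 + 195 = 1194
invoice 8: 1194 + 195 = 1389
invoice 9: 1389 + 195 = 1584
invoice 10: 1584 + 195 = 1779
invoice 11: 1779 + 195 = 1974
invoice 12: 1974 + 195 = 2169
invoice 13: 2169 + 195 = 2364
invoice 14: 2364 + 195 = 2559
invoice 15: 2559 + 195 = 2754
invoice 16: 2754 + 195 = 2949
invoice 17: 2949 + 195 = 3144
invoice 18: 3144 + 195 = 3339
invoice 19: 3339 + 195 = 3534
invoice 20: 3534 + 195 = 3729
invoice 21: 3729 + 195 = 3924

24, 219, 414, 609, 804, 999, 1194, 1389, 1584, 1779, 1974, 2169, 2364, 2559, 2754, 2949, 3144, 3339, 3534, 3729, 3924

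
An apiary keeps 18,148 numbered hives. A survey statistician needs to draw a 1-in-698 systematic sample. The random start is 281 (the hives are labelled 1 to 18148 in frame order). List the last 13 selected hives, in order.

9355, 10053, 10751, 11449, 12147, 12845, 13543, 14241, 14939, 15637, 16335, 17033, 17731

14th selection = 281 + 13×698 = 9355
15th: 9355 + 698 = 10053
16th: 10053 + 698 = 10751
17th: 10751 + 698 = 11449
18th: 11449 + 698 = 12147
19th: 12147 + 698 = 12845
20th: 12845 + 698 = 13543
21st: 13543 + 698 = 14241
22nd: 14241 + 698 = 14939
23rd: 14939 + 698 = 15637
24th: 15637 + 698 = 16335
25th: 16335 + 698 = 17033
26th: 17033 + 698 = 17731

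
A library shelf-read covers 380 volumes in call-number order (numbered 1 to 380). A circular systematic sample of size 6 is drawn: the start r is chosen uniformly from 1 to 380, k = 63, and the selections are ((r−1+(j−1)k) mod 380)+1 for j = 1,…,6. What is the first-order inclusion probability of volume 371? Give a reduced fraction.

For each position j, as r ranges over 1…380 the j-th selection hits every volume exactly once, so volume 371 is selected for exactly 6 of the 380 starts.
Inclusion probability = 6/380 = 3/190.

3/190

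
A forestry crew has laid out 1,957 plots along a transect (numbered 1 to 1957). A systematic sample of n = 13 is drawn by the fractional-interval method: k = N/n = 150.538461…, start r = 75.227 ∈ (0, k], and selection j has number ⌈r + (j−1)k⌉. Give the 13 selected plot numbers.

76, 226, 377, 527, 678, 828, 979, 1129, 1280, 1431, 1581, 1732, 1882

j=1: r + 0k = 75.227 → ⌈·⌉ = 76
j=2: r + 1k = 225.765461… → ⌈·⌉ = 226
j=3: r + 2k = 376.303923… → ⌈·⌉ = 377
j=4: r + 3k = 526.842384… → ⌈·⌉ = 527
j=5: r + 4k = 677.380846… → ⌈·⌉ = 678
j=6: r + 5k = 827.919307… → ⌈·⌉ = 828
j=7: r + 6k = 978.457769… → ⌈·⌉ = 979
j=8: r + 7k = 1128.996230… → ⌈·⌉ = 1129
j=9: r + 8k = 1279.534692… → ⌈·⌉ = 1280
j=10: r + 9k = 1430.073153… → ⌈·⌉ = 1431
j=11: r + 10k = 1580.611615… → ⌈·⌉ = 1581
j=12: r + 11k = 1731.150076… → ⌈·⌉ = 1732
j=13: r + 12k = 1881.688538… → ⌈·⌉ = 1882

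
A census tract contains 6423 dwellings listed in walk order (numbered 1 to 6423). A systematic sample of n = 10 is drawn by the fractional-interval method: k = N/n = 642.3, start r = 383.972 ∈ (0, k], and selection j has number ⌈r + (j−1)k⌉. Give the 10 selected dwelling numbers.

j=1: r + 0k = 383.972 → ⌈·⌉ = 384
j=2: r + 1k = 1026.272 → ⌈·⌉ = 1027
j=3: r + 2k = 1668.572 → ⌈·⌉ = 1669
j=4: r + 3k = 2310.872 → ⌈·⌉ = 2311
j=5: r + 4k = 2953.172 → ⌈·⌉ = 2954
j=6: r + 5k = 3595.472 → ⌈·⌉ = 3596
j=7: r + 6k = 4237.772 → ⌈·⌉ = 4238
j=8: r + 7k = 4880.072 → ⌈·⌉ = 4881
j=9: r + 8k = 5522.372 → ⌈·⌉ = 5523
j=10: r + 9k = 6164.672 → ⌈·⌉ = 6165

384, 1027, 1669, 2311, 2954, 3596, 4238, 4881, 5523, 6165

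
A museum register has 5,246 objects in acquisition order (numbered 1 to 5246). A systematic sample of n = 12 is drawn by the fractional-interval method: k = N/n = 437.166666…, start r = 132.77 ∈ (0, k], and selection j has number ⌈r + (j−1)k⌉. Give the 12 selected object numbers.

133, 570, 1008, 1445, 1882, 2319, 2756, 3193, 3631, 4068, 4505, 4942

j=1: r + 0k = 132.77 → ⌈·⌉ = 133
j=2: r + 1k = 569.936666… → ⌈·⌉ = 570
j=3: r + 2k = 1007.103333… → ⌈·⌉ = 1008
j=4: r + 3k = 1444.27 → ⌈·⌉ = 1445
j=5: r + 4k = 1881.436666… → ⌈·⌉ = 1882
j=6: r + 5k = 2318.603333… → ⌈·⌉ = 2319
j=7: r + 6k = 2755.77 → ⌈·⌉ = 2756
j=8: r + 7k = 3192.936666… → ⌈·⌉ = 3193
j=9: r + 8k = 3630.103333… → ⌈·⌉ = 3631
j=10: r + 9k = 4067.27 → ⌈·⌉ = 4068
j=11: r + 10k = 4504.436666… → ⌈·⌉ = 4505
j=12: r + 11k = 4941.603333… → ⌈·⌉ = 4942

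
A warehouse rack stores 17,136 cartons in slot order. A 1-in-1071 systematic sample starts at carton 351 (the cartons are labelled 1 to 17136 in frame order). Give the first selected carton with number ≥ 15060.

15345

k = 1071
Steps past start: ⌈(15060 − 351)/1071⌉ = ⌈14709/1071⌉ = 14
Selected carton: 351 + 14×1071 = 15345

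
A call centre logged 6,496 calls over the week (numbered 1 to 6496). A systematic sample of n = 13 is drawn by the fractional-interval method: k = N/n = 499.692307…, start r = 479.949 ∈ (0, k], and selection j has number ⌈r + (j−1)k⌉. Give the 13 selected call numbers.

480, 980, 1480, 1980, 2479, 2979, 3479, 3978, 4478, 4978, 5477, 5977, 6477

j=1: r + 0k = 479.949 → ⌈·⌉ = 480
j=2: r + 1k = 979.641307… → ⌈·⌉ = 980
j=3: r + 2k = 1479.333615… → ⌈·⌉ = 1480
j=4: r + 3k = 1979.025923… → ⌈·⌉ = 1980
j=5: r + 4k = 2478.718230… → ⌈·⌉ = 2479
j=6: r + 5k = 2978.410538… → ⌈·⌉ = 2979
j=7: r + 6k = 3478.102846… → ⌈·⌉ = 3479
j=8: r + 7k = 3977.795153… → ⌈·⌉ = 3978
j=9: r + 8k = 4477.487461… → ⌈·⌉ = 4478
j=10: r + 9k = 4977.179769… → ⌈·⌉ = 4978
j=11: r + 10k = 5476.872076… → ⌈·⌉ = 5477
j=12: r + 11k = 5976.564384… → ⌈·⌉ = 5977
j=13: r + 12k = 6476.256692… → ⌈·⌉ = 6477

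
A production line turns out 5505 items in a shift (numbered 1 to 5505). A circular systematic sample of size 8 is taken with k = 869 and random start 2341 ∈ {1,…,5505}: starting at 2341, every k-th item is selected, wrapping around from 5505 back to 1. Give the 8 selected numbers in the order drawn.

Selection 1: 2341
Selection 2: 2341 + 869 = 3210
Selection 3: 3210 + 869 = 4079
Selection 4: 4079 + 869 = 4948
Selection 5: 4948 + 869 = 5817 → 5817 − 5505 = 312
Selection 6: 312 + 869 = 1181
Selection 7: 1181 + 869 = 2050
Selection 8: 2050 + 869 = 2919

2341, 3210, 4079, 4948, 312, 1181, 2050, 2919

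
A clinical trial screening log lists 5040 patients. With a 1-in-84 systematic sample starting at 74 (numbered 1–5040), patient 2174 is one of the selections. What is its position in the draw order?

k = 84
position = (2174 − 74)/84 + 1 = 2100/84 + 1 = 25 + 1 = 26

26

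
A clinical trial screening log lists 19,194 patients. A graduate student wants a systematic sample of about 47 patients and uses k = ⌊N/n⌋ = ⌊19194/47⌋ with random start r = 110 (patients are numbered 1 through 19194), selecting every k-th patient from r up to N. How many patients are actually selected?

47

k = ⌊19194/47⌋ = 408
Achieved size = ⌊(19194 − 110)/408⌋ + 1 = ⌊19084/408⌋ + 1 = 46 + 1 = 47
(last selection: 110 + 46×408 = 18878 ≤ 19194; next would be 19286 > 19194)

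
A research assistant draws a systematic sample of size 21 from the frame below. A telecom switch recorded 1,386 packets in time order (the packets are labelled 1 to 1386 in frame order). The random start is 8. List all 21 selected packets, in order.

k = N/n = 1386/21 = 66
packet 1: 8
packet 2: 8 + 66 = 74
packet 3: 74 + 66 = 140
packet 4: 140 + 66 = 206
packet 5: 206 + 66 = 272
packet 6: 272 + 66 = 338
packet 7: 338 + 66 = 404
packet 8: 404 + 66 = 470
packet 9: 470 + 66 = 536
packet 10: 536 + 66 = 602
packet 11: 602 + 66 = 668
packet 12: 668 + 66 = 734
packet 13: 734 + 66 = 800
packet 14: 800 + 66 = 866
packet 15: 866 + 66 = 932
packet 16: 932 + 66 = 998
packet 17: 998 + 66 = 1064
packet 18: 1064 + 66 = 1130
packet 19: 1130 + 66 = 1196
packet 20: 1196 + 66 = 1262
packet 21: 1262 + 66 = 1328

8, 74, 140, 206, 272, 338, 404, 470, 536, 602, 668, 734, 800, 866, 932, 998, 1064, 1130, 1196, 1262, 1328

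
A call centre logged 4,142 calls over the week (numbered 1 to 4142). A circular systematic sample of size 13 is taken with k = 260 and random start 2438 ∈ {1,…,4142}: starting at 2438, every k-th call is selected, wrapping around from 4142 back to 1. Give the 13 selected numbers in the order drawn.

Selection 1: 2438
Selection 2: 2438 + 260 = 2698
Selection 3: 2698 + 260 = 2958
Selection 4: 2958 + 260 = 3218
Selection 5: 3218 + 260 = 3478
Selection 6: 3478 + 260 = 3738
Selection 7: 3738 + 260 = 3998
Selection 8: 3998 + 260 = 4258 → 4258 − 4142 = 116
Selection 9: 116 + 260 = 376
Selection 10: 376 + 260 = 636
Selection 11: 636 + 260 = 896
Selection 12: 896 + 260 = 1156
Selection 13: 1156 + 260 = 1416

2438, 2698, 2958, 3218, 3478, 3738, 3998, 116, 376, 636, 896, 1156, 1416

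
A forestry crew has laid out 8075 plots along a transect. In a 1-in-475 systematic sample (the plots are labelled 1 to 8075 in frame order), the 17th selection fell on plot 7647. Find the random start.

k = 475
r = 7647 − (17−1)×475 = 7647 − 7600 = 47

47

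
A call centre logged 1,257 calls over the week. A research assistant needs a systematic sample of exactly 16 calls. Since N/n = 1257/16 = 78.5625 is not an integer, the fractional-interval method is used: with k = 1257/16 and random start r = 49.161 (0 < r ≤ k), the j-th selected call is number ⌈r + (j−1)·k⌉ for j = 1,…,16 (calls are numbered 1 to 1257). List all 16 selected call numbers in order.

j=1: r + 0k = 49.161 → ⌈·⌉ = 50
j=2: r + 1k = 127.7235 → ⌈·⌉ = 128
j=3: r + 2k = 206.286 → ⌈·⌉ = 207
j=4: r + 3k = 284.8485 → ⌈·⌉ = 285
j=5: r + 4k = 363.411 → ⌈·⌉ = 364
j=6: r + 5k = 441.9735 → ⌈·⌉ = 442
j=7: r + 6k = 520.536 → ⌈·⌉ = 521
j=8: r + 7k = 599.0985 → ⌈·⌉ = 600
j=9: r + 8k = 677.661 → ⌈·⌉ = 678
j=10: r + 9k = 756.2235 → ⌈·⌉ = 757
j=11: r + 10k = 834.786 → ⌈·⌉ = 835
j=12: r + 11k = 913.3485 → ⌈·⌉ = 914
j=13: r + 12k = 991.911 → ⌈·⌉ = 992
j=14: r + 13k = 1070.4735 → ⌈·⌉ = 1071
j=15: r + 14k = 1149.036 → ⌈·⌉ = 1150
j=16: r + 15k = 1227.5985 → ⌈·⌉ = 1228

50, 128, 207, 285, 364, 442, 521, 600, 678, 757, 835, 914, 992, 1071, 1150, 1228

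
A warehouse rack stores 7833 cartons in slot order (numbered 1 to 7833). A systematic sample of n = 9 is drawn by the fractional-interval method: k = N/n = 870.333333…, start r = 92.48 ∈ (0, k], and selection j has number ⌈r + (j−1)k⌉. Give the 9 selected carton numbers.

93, 963, 1834, 2704, 3574, 4445, 5315, 6185, 7056

j=1: r + 0k = 92.48 → ⌈·⌉ = 93
j=2: r + 1k = 962.813333… → ⌈·⌉ = 963
j=3: r + 2k = 1833.146666… → ⌈·⌉ = 1834
j=4: r + 3k = 2703.48 → ⌈·⌉ = 2704
j=5: r + 4k = 3573.813333… → ⌈·⌉ = 3574
j=6: r + 5k = 4444.146666… → ⌈·⌉ = 4445
j=7: r + 6k = 5314.48 → ⌈·⌉ = 5315
j=8: r + 7k = 6184.813333… → ⌈·⌉ = 6185
j=9: r + 8k = 7055.146666… → ⌈·⌉ = 7056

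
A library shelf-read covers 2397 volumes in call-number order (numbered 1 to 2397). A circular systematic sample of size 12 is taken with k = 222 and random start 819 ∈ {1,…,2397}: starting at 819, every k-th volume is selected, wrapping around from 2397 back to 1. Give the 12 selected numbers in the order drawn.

819, 1041, 1263, 1485, 1707, 1929, 2151, 2373, 198, 420, 642, 864

Selection 1: 819
Selection 2: 819 + 222 = 1041
Selection 3: 1041 + 222 = 1263
Selection 4: 1263 + 222 = 1485
Selection 5: 1485 + 222 = 1707
Selection 6: 1707 + 222 = 1929
Selection 7: 1929 + 222 = 2151
Selection 8: 2151 + 222 = 2373
Selection 9: 2373 + 222 = 2595 → 2595 − 2397 = 198
Selection 10: 198 + 222 = 420
Selection 11: 420 + 222 = 642
Selection 12: 642 + 222 = 864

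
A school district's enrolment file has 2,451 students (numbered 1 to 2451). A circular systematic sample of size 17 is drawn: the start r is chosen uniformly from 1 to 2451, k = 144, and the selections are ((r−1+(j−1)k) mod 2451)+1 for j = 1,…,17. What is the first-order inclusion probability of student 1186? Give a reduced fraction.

17/2451

For each position j, as r ranges over 1…2451 the j-th selection hits every student exactly once, so student 1186 is selected for exactly 17 of the 2451 starts.
Inclusion probability = 17/2451.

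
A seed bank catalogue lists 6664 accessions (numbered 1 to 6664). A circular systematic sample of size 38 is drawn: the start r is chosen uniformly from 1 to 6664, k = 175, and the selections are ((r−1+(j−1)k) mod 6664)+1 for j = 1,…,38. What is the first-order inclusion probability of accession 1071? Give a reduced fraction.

For each position j, as r ranges over 1…6664 the j-th selection hits every accession exactly once, so accession 1071 is selected for exactly 38 of the 6664 starts.
Inclusion probability = 38/6664 = 19/3332.

19/3332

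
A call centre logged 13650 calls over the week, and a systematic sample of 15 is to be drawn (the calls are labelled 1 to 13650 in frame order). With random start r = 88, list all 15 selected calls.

k = N/n = 13650/15 = 910
call 1: 88
call 2: 88 + 910 = 998
call 3: 998 + 910 = 1908
call 4: 1908 + 910 = 2818
call 5: 2818 + 910 = 3728
call 6: 3728 + 910 = 4638
call 7: 4638 + 910 = 5548
call 8: 5548 + 910 = 6458
call 9: 6458 + 910 = 7368
call 10: 7368 + 910 = 8278
call 11: 8278 + 910 = 9188
call 12: 9188 + 910 = 10098
call 13: 10098 + 910 = 11008
call 14: 11008 + 910 = 11918
call 15: 11918 + 910 = 12828

88, 998, 1908, 2818, 3728, 4638, 5548, 6458, 7368, 8278, 9188, 10098, 11008, 11918, 12828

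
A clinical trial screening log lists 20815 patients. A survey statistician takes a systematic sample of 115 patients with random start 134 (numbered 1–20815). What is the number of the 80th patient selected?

14433

k = 20815/115 = 181
80th selection = r + (80−1)·k = 134 + 79×181 = 134 + 14299 = 14433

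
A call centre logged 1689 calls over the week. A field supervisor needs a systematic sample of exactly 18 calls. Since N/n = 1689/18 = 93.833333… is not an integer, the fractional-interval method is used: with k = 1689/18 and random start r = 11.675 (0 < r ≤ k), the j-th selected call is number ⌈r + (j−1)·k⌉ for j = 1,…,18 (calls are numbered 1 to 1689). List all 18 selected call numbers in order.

j=1: r + 0k = 11.675 → ⌈·⌉ = 12
j=2: r + 1k = 105.508333… → ⌈·⌉ = 106
j=3: r + 2k = 199.341666… → ⌈·⌉ = 200
j=4: r + 3k = 293.175 → ⌈·⌉ = 294
j=5: r + 4k = 387.008333… → ⌈·⌉ = 388
j=6: r + 5k = 480.841666… → ⌈·⌉ = 481
j=7: r + 6k = 574.675 → ⌈·⌉ = 575
j=8: r + 7k = 668.508333… → ⌈·⌉ = 669
j=9: r + 8k = 762.341666… → ⌈·⌉ = 763
j=10: r + 9k = 856.175 → ⌈·⌉ = 857
j=11: r + 10k = 950.008333… → ⌈·⌉ = 951
j=12: r + 11k = 1043.841666… → ⌈·⌉ = 1044
j=13: r + 12k = 1137.675 → ⌈·⌉ = 1138
j=14: r + 13k = 1231.508333… → ⌈·⌉ = 1232
j=15: r + 14k = 1325.341666… → ⌈·⌉ = 1326
j=16: r + 15k = 1419.175 → ⌈·⌉ = 1420
j=17: r + 16k = 1513.008333… → ⌈·⌉ = 1514
j=18: r + 17k = 1606.841666… → ⌈·⌉ = 1607

12, 106, 200, 294, 388, 481, 575, 669, 763, 857, 951, 1044, 1138, 1232, 1326, 1420, 1514, 1607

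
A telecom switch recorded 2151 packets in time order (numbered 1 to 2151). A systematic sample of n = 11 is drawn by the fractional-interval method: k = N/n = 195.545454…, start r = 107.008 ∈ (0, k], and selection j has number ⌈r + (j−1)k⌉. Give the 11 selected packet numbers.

108, 303, 499, 694, 890, 1085, 1281, 1476, 1672, 1867, 2063

j=1: r + 0k = 107.008 → ⌈·⌉ = 108
j=2: r + 1k = 302.553454… → ⌈·⌉ = 303
j=3: r + 2k = 498.098909… → ⌈·⌉ = 499
j=4: r + 3k = 693.644363… → ⌈·⌉ = 694
j=5: r + 4k = 889.189818… → ⌈·⌉ = 890
j=6: r + 5k = 1084.735272… → ⌈·⌉ = 1085
j=7: r + 6k = 1280.280727… → ⌈·⌉ = 1281
j=8: r + 7k = 1475.826181… → ⌈·⌉ = 1476
j=9: r + 8k = 1671.371636… → ⌈·⌉ = 1672
j=10: r + 9k = 1866.917090… → ⌈·⌉ = 1867
j=11: r + 10k = 2062.462545… → ⌈·⌉ = 2063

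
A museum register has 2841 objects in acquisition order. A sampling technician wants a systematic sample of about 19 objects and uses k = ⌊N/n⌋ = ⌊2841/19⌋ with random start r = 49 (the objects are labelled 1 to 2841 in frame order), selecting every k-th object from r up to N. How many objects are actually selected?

19

k = ⌊2841/19⌋ = 149
Achieved size = ⌊(2841 − 49)/149⌋ + 1 = ⌊2792/149⌋ + 1 = 18 + 1 = 19
(last selection: 49 + 18×149 = 2731 ≤ 2841; next would be 2880 > 2841)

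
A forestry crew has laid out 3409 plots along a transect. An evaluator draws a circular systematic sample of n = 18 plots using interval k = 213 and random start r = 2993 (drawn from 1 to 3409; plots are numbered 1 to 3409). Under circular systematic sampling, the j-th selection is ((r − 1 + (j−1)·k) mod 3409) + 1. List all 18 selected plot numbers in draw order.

2993, 3206, 10, 223, 436, 649, 862, 1075, 1288, 1501, 1714, 1927, 2140, 2353, 2566, 2779, 2992, 3205

Selection 1: 2993
Selection 2: 2993 + 213 = 3206
Selection 3: 3206 + 213 = 3419 → 3419 − 3409 = 10
Selection 4: 10 + 213 = 223
Selection 5: 223 + 213 = 436
Selection 6: 436 + 213 = 649
Selection 7: 649 + 213 = 862
Selection 8: 862 + 213 = 1075
Selection 9: 1075 + 213 = 1288
Selection 10: 1288 + 213 = 1501
Selection 11: 1501 + 213 = 1714
Selection 12: 1714 + 213 = 1927
Selection 13: 1927 + 213 = 2140
Selection 14: 2140 + 213 = 2353
Selection 15: 2353 + 213 = 2566
Selection 16: 2566 + 213 = 2779
Selection 17: 2779 + 213 = 2992
Selection 18: 2992 + 213 = 3205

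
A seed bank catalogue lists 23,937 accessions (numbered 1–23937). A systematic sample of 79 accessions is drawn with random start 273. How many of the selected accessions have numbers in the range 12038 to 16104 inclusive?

14

k = 23937/79 = 303
First selection ≥ 12038: 273 + ⌈(12038−273)/303⌉·303 = 273 + 39×303 = 12090
Last selection ≤ 16104: 273 + ⌊(16104−273)/303⌋·303 = 273 + 52×303 = 16029
Count = 52 − 39 + 1 = 14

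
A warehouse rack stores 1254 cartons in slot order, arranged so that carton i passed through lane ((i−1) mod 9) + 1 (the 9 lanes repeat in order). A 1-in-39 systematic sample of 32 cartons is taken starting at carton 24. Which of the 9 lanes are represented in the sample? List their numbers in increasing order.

3, 6, 9

Consecutive selections differ by k = 39, so their lane numbers differ by 39 mod 9 = 3.
gcd(39, 9) = 3, so the sample visits 9/3 = 3 distinct residues mod 9.
Start 24 is lane 6; the lanes hit are 3, 6, 9.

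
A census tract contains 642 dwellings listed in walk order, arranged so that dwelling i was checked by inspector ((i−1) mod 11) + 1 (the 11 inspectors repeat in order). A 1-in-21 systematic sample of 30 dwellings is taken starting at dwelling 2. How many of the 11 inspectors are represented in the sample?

11

Consecutive selections differ by k = 21, so their inspector numbers differ by 21 mod 11 = 10.
gcd(21, 11) = 1, so the sample visits 11/1 = 11 distinct residues mod 11.
Start 2 is inspector 2; the inspectors hit are 1, 2, 3, 4, 5, 6, 7, 8, 9, 10, 11.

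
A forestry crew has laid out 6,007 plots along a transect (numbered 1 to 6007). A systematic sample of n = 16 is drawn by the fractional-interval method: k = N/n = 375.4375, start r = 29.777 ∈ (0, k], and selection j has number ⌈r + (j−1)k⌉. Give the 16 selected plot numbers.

j=1: r + 0k = 29.777 → ⌈·⌉ = 30
j=2: r + 1k = 405.2145 → ⌈·⌉ = 406
j=3: r + 2k = 780.652 → ⌈·⌉ = 781
j=4: r + 3k = 1156.0895 → ⌈·⌉ = 1157
j=5: r + 4k = 1531.527 → ⌈·⌉ = 1532
j=6: r + 5k = 1906.9645 → ⌈·⌉ = 1907
j=7: r + 6k = 2282.402 → ⌈·⌉ = 2283
j=8: r + 7k = 2657.8395 → ⌈·⌉ = 2658
j=9: r + 8k = 3033.277 → ⌈·⌉ = 3034
j=10: r + 9k = 3408.7145 → ⌈·⌉ = 3409
j=11: r + 10k = 3784.152 → ⌈·⌉ = 3785
j=12: r + 11k = 4159.5895 → ⌈·⌉ = 4160
j=13: r + 12k = 4535.027 → ⌈·⌉ = 4536
j=14: r + 13k = 4910.4645 → ⌈·⌉ = 4911
j=15: r + 14k = 5285.902 → ⌈·⌉ = 5286
j=16: r + 15k = 5661.3395 → ⌈·⌉ = 5662

30, 406, 781, 1157, 1532, 1907, 2283, 2658, 3034, 3409, 3785, 4160, 4536, 4911, 5286, 5662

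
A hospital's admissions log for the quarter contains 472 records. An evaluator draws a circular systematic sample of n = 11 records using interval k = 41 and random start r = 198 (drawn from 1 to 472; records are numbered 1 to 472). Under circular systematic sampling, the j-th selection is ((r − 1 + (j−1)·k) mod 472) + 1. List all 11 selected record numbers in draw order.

Selection 1: 198
Selection 2: 198 + 41 = 239
Selection 3: 239 + 41 = 280
Selection 4: 280 + 41 = 321
Selection 5: 321 + 41 = 362
Selection 6: 362 + 41 = 403
Selection 7: 403 + 41 = 444
Selection 8: 444 + 41 = 485 → 485 − 472 = 13
Selection 9: 13 + 41 = 54
Selection 10: 54 + 41 = 95
Selection 11: 95 + 41 = 136

198, 239, 280, 321, 362, 403, 444, 13, 54, 95, 136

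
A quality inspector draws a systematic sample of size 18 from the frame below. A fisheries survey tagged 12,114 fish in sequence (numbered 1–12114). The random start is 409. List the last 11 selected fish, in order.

k = N/n = 12114/18 = 673
8th selection = 409 + 7×673 = 5120
9th: 5120 + 673 = 5793
10th: 5793 + 673 = 6466
11th: 6466 + 673 = 7139
12th: 7139 + 673 = 7812
13th: 7812 + 673 = 8485
14th: 8485 + 673 = 9158
15th: 9158 + 673 = 9831
16th: 9831 + 673 = 10504
17th: 10504 + 673 = 11177
18th: 11177 + 673 = 11850

5120, 5793, 6466, 7139, 7812, 8485, 9158, 9831, 10504, 11177, 11850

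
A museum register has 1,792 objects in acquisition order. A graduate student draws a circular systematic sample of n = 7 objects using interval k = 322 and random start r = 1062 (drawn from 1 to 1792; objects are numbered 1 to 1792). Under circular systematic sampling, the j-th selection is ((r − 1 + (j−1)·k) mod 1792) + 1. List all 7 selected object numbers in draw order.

1062, 1384, 1706, 236, 558, 880, 1202

Selection 1: 1062
Selection 2: 1062 + 322 = 1384
Selection 3: 1384 + 322 = 1706
Selection 4: 1706 + 322 = 2028 → 2028 − 1792 = 236
Selection 5: 236 + 322 = 558
Selection 6: 558 + 322 = 880
Selection 7: 880 + 322 = 1202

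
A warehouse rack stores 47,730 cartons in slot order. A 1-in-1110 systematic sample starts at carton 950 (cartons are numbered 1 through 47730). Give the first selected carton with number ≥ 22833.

23150

k = 1110
Steps past start: ⌈(22833 − 950)/1110⌉ = ⌈21883/1110⌉ = 20
Selected carton: 950 + 20×1110 = 23150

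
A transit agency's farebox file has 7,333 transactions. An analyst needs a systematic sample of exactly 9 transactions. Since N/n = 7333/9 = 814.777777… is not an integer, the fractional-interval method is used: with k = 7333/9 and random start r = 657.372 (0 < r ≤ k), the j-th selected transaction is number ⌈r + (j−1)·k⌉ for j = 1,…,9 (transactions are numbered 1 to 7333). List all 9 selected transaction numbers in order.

j=1: r + 0k = 657.372 → ⌈·⌉ = 658
j=2: r + 1k = 1472.149777… → ⌈·⌉ = 1473
j=3: r + 2k = 2286.927555… → ⌈·⌉ = 2287
j=4: r + 3k = 3101.705333… → ⌈·⌉ = 3102
j=5: r + 4k = 3916.483111… → ⌈·⌉ = 3917
j=6: r + 5k = 4731.260888… → ⌈·⌉ = 4732
j=7: r + 6k = 5546.038666… → ⌈·⌉ = 5547
j=8: r + 7k = 6360.816444… → ⌈·⌉ = 6361
j=9: r + 8k = 7175.594222… → ⌈·⌉ = 7176

658, 1473, 2287, 3102, 3917, 4732, 5547, 6361, 7176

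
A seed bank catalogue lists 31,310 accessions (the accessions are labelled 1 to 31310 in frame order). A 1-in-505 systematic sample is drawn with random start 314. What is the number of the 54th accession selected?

27079

k = 505
54th selection = r + (54−1)·k = 314 + 53×505 = 314 + 26765 = 27079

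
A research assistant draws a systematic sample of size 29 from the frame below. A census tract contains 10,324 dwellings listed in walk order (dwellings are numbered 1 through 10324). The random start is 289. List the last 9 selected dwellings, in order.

7409, 7765, 8121, 8477, 8833, 9189, 9545, 9901, 10257

k = N/n = 10324/29 = 356
21st selection = 289 + 20×356 = 7409
22nd: 7409 + 356 = 7765
23rd: 7765 + 356 = 8121
24th: 8121 + 356 = 8477
25th: 8477 + 356 = 8833
26th: 8833 + 356 = 9189
27th: 9189 + 356 = 9545
28th: 9545 + 356 = 9901
29th: 9901 + 356 = 10257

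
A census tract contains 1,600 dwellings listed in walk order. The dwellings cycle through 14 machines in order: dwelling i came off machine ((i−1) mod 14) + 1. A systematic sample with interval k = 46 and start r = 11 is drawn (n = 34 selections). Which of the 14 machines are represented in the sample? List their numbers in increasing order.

1, 3, 5, 7, 9, 11, 13

Consecutive selections differ by k = 46, so their machine numbers differ by 46 mod 14 = 4.
gcd(46, 14) = 2, so the sample visits 14/2 = 7 distinct residues mod 14.
Start 11 is machine 11; the machines hit are 1, 3, 5, 7, 9, 11, 13.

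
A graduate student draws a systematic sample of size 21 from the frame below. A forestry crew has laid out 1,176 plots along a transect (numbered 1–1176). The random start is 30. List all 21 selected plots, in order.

30, 86, 142, 198, 254, 310, 366, 422, 478, 534, 590, 646, 702, 758, 814, 870, 926, 982, 1038, 1094, 1150

k = N/n = 1176/21 = 56
plot 1: 30
plot 2: 30 + 56 = 86
plot 3: 86 + 56 = 142
plot 4: 142 + 56 = 198
plot 5: 198 + 56 = 254
plot 6: 254 + 56 = 310
plot 7: 310 + 56 = 366
plot 8: 366 + 56 = 422
plot 9: 422 + 56 = 478
plot 10: 478 + 56 = 534
plot 11: 534 + 56 = 590
plot 12: 590 + 56 = 646
plot 13: 646 + 56 = 702
plot 14: 702 + 56 = 758
plot 15: 758 + 56 = 814
plot 16: 814 + 56 = 870
plot 17: 870 + 56 = 926
plot 18: 926 + 56 = 982
plot 19: 982 + 56 = 1038
plot 20: 1038 + 56 = 1094
plot 21: 1094 + 56 = 1150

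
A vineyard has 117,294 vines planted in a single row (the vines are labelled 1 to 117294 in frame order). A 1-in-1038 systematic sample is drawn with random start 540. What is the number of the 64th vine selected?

k = 1038
64th selection = r + (64−1)·k = 540 + 63×1038 = 540 + 65394 = 65934

65934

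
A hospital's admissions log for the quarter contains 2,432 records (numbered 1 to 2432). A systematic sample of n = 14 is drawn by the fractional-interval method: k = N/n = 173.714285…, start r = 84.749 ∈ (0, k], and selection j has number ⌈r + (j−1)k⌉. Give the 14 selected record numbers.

j=1: r + 0k = 84.749 → ⌈·⌉ = 85
j=2: r + 1k = 258.463285… → ⌈·⌉ = 259
j=3: r + 2k = 432.177571… → ⌈·⌉ = 433
j=4: r + 3k = 605.891857… → ⌈·⌉ = 606
j=5: r + 4k = 779.606142… → ⌈·⌉ = 780
j=6: r + 5k = 953.320428… → ⌈·⌉ = 954
j=7: r + 6k = 1127.034714… → ⌈·⌉ = 1128
j=8: r + 7k = 1300.749 → ⌈·⌉ = 1301
j=9: r + 8k = 1474.463285… → ⌈·⌉ = 1475
j=10: r + 9k = 1648.177571… → ⌈·⌉ = 1649
j=11: r + 10k = 1821.891857… → ⌈·⌉ = 1822
j=12: r + 11k = 1995.606142… → ⌈·⌉ = 1996
j=13: r + 12k = 2169.320428… → ⌈·⌉ = 2170
j=14: r + 13k = 2343.034714… → ⌈·⌉ = 2344

85, 259, 433, 606, 780, 954, 1128, 1301, 1475, 1649, 1822, 1996, 2170, 2344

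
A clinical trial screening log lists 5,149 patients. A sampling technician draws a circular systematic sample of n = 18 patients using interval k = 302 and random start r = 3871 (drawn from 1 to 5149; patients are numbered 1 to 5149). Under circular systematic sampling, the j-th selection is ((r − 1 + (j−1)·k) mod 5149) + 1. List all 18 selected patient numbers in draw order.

3871, 4173, 4475, 4777, 5079, 232, 534, 836, 1138, 1440, 1742, 2044, 2346, 2648, 2950, 3252, 3554, 3856

Selection 1: 3871
Selection 2: 3871 + 302 = 4173
Selection 3: 4173 + 302 = 4475
Selection 4: 4475 + 302 = 4777
Selection 5: 4777 + 302 = 5079
Selection 6: 5079 + 302 = 5381 → 5381 − 5149 = 232
Selection 7: 232 + 302 = 534
Selection 8: 534 + 302 = 836
Selection 9: 836 + 302 = 1138
Selection 10: 1138 + 302 = 1440
Selection 11: 1440 + 302 = 1742
Selection 12: 1742 + 302 = 2044
Selection 13: 2044 + 302 = 2346
Selection 14: 2346 + 302 = 2648
Selection 15: 2648 + 302 = 2950
Selection 16: 2950 + 302 = 3252
Selection 17: 3252 + 302 = 3554
Selection 18: 3554 + 302 = 3856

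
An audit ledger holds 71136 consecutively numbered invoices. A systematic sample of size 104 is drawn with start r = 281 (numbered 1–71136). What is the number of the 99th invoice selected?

67313

k = 71136/104 = 684
99th selection = r + (99−1)·k = 281 + 98×684 = 281 + 67032 = 67313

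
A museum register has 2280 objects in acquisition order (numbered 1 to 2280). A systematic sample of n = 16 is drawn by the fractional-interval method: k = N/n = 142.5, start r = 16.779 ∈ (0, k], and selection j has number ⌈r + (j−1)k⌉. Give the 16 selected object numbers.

17, 160, 302, 445, 587, 730, 872, 1015, 1157, 1300, 1442, 1585, 1727, 1870, 2012, 2155

j=1: r + 0k = 16.779 → ⌈·⌉ = 17
j=2: r + 1k = 159.279 → ⌈·⌉ = 160
j=3: r + 2k = 301.779 → ⌈·⌉ = 302
j=4: r + 3k = 444.279 → ⌈·⌉ = 445
j=5: r + 4k = 586.779 → ⌈·⌉ = 587
j=6: r + 5k = 729.279 → ⌈·⌉ = 730
j=7: r + 6k = 871.779 → ⌈·⌉ = 872
j=8: r + 7k = 1014.279 → ⌈·⌉ = 1015
j=9: r + 8k = 1156.779 → ⌈·⌉ = 1157
j=10: r + 9k = 1299.279 → ⌈·⌉ = 1300
j=11: r + 10k = 1441.779 → ⌈·⌉ = 1442
j=12: r + 11k = 1584.279 → ⌈·⌉ = 1585
j=13: r + 12k = 1726.779 → ⌈·⌉ = 1727
j=14: r + 13k = 1869.279 → ⌈·⌉ = 1870
j=15: r + 14k = 2011.779 → ⌈·⌉ = 2012
j=16: r + 15k = 2154.279 → ⌈·⌉ = 2155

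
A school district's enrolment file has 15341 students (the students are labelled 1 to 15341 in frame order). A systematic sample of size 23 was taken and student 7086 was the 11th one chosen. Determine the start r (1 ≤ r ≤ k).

k = 15341/23 = 667
r = 7086 − (11−1)×667 = 7086 − 6670 = 416

416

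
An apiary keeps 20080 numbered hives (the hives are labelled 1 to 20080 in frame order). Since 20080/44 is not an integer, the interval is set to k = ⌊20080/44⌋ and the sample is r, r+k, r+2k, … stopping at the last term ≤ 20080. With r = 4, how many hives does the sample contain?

k = ⌊20080/44⌋ = 456
Achieved size = ⌊(20080 − 4)/456⌋ + 1 = ⌊20076/456⌋ + 1 = 44 + 1 = 45
(last selection: 4 + 44×456 = 20068 ≤ 20080; next would be 20524 > 20080)

45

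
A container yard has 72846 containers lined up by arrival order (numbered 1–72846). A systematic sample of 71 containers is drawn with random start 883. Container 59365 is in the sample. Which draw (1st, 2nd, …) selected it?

k = 72846/71 = 1026
position = (59365 − 883)/1026 + 1 = 58482/1026 + 1 = 57 + 1 = 58

58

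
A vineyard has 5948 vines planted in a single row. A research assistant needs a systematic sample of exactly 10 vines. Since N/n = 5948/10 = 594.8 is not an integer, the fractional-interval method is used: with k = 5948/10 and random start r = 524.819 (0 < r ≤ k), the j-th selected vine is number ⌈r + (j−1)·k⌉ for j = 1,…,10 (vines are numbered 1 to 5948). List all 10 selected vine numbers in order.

j=1: r + 0k = 524.819 → ⌈·⌉ = 525
j=2: r + 1k = 1119.619 → ⌈·⌉ = 1120
j=3: r + 2k = 1714.419 → ⌈·⌉ = 1715
j=4: r + 3k = 2309.219 → ⌈·⌉ = 2310
j=5: r + 4k = 2904.019 → ⌈·⌉ = 2905
j=6: r + 5k = 3498.819 → ⌈·⌉ = 3499
j=7: r + 6k = 4093.619 → ⌈·⌉ = 4094
j=8: r + 7k = 4688.419 → ⌈·⌉ = 4689
j=9: r + 8k = 5283.219 → ⌈·⌉ = 5284
j=10: r + 9k = 5878.019 → ⌈·⌉ = 5879

525, 1120, 1715, 2310, 2905, 3499, 4094, 4689, 5284, 5879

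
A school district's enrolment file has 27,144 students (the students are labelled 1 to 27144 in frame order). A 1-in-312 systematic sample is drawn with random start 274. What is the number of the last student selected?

27106

k = 312
87th selection = r + (87−1)·k = 274 + 86×312 = 274 + 26832 = 27106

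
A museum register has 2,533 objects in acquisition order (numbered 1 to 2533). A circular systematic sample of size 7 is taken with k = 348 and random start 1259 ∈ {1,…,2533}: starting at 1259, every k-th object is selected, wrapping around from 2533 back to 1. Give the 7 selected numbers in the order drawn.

1259, 1607, 1955, 2303, 118, 466, 814

Selection 1: 1259
Selection 2: 1259 + 348 = 1607
Selection 3: 1607 + 348 = 1955
Selection 4: 1955 + 348 = 2303
Selection 5: 2303 + 348 = 2651 → 2651 − 2533 = 118
Selection 6: 118 + 348 = 466
Selection 7: 466 + 348 = 814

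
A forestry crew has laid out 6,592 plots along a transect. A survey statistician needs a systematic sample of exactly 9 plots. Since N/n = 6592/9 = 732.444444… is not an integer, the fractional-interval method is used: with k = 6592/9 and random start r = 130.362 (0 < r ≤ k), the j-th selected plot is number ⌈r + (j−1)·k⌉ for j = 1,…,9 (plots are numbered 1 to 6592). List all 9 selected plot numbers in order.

131, 863, 1596, 2328, 3061, 3793, 4526, 5258, 5990

j=1: r + 0k = 130.362 → ⌈·⌉ = 131
j=2: r + 1k = 862.806444… → ⌈·⌉ = 863
j=3: r + 2k = 1595.250888… → ⌈·⌉ = 1596
j=4: r + 3k = 2327.695333… → ⌈·⌉ = 2328
j=5: r + 4k = 3060.139777… → ⌈·⌉ = 3061
j=6: r + 5k = 3792.584222… → ⌈·⌉ = 3793
j=7: r + 6k = 4525.028666… → ⌈·⌉ = 4526
j=8: r + 7k = 5257.473111… → ⌈·⌉ = 5258
j=9: r + 8k = 5989.917555… → ⌈·⌉ = 5990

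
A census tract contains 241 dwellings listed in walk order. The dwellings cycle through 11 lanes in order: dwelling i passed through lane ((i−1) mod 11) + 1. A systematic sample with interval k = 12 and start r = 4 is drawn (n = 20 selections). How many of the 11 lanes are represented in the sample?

11

Consecutive selections differ by k = 12, so their lane numbers differ by 12 mod 11 = 1.
gcd(12, 11) = 1, so the sample visits 11/1 = 11 distinct residues mod 11.
Start 4 is lane 4; the lanes hit are 1, 2, 3, 4, 5, 6, 7, 8, 9, 10, 11.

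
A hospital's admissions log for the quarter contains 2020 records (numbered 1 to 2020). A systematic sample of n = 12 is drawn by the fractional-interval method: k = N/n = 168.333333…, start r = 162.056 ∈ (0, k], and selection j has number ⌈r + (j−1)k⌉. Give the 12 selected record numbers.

163, 331, 499, 668, 836, 1004, 1173, 1341, 1509, 1678, 1846, 2014

j=1: r + 0k = 162.056 → ⌈·⌉ = 163
j=2: r + 1k = 330.389333… → ⌈·⌉ = 331
j=3: r + 2k = 498.722666… → ⌈·⌉ = 499
j=4: r + 3k = 667.056 → ⌈·⌉ = 668
j=5: r + 4k = 835.389333… → ⌈·⌉ = 836
j=6: r + 5k = 1003.722666… → ⌈·⌉ = 1004
j=7: r + 6k = 1172.056 → ⌈·⌉ = 1173
j=8: r + 7k = 1340.389333… → ⌈·⌉ = 1341
j=9: r + 8k = 1508.722666… → ⌈·⌉ = 1509
j=10: r + 9k = 1677.056 → ⌈·⌉ = 1678
j=11: r + 10k = 1845.389333… → ⌈·⌉ = 1846
j=12: r + 11k = 2013.722666… → ⌈·⌉ = 2014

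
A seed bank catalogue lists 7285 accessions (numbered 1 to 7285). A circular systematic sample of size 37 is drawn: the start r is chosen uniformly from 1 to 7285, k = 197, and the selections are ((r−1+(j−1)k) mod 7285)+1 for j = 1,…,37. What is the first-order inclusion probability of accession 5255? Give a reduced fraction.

For each position j, as r ranges over 1…7285 the j-th selection hits every accession exactly once, so accession 5255 is selected for exactly 37 of the 7285 starts.
Inclusion probability = 37/7285.

37/7285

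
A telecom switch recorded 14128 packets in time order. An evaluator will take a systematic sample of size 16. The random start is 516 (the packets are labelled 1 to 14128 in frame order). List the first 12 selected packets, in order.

k = N/n = 14128/16 = 883
packet 1: 516
packet 2: 516 + 883 = 1399
packet 3: 1399 + 883 = 2282
packet 4: 2282 + 883 = 3165
packet 5: 3165 + 883 = 4048
packet 6: 4048 + 883 = 4931
packet 7: 4931 + 883 = 5814
packet 8: 5814 + 883 = 6697
packet 9: 6697 + 883 = 7580
packet 10: 7580 + 883 = 8463
packet 11: 8463 + 883 = 9346
packet 12: 9346 + 883 = 10229

516, 1399, 2282, 3165, 4048, 4931, 5814, 6697, 7580, 8463, 9346, 10229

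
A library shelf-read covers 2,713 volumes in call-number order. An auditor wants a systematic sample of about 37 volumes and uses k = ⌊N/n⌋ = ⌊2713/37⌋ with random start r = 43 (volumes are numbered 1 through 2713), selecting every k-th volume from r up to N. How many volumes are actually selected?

k = ⌊2713/37⌋ = 73
Achieved size = ⌊(2713 − 43)/73⌋ + 1 = ⌊2670/73⌋ + 1 = 36 + 1 = 37
(last selection: 43 + 36×73 = 2671 ≤ 2713; next would be 2744 > 2713)

37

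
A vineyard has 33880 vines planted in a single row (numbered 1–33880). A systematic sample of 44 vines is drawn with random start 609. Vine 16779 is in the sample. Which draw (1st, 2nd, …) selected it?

k = 33880/44 = 770
position = (16779 − 609)/770 + 1 = 16170/770 + 1 = 21 + 1 = 22

22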